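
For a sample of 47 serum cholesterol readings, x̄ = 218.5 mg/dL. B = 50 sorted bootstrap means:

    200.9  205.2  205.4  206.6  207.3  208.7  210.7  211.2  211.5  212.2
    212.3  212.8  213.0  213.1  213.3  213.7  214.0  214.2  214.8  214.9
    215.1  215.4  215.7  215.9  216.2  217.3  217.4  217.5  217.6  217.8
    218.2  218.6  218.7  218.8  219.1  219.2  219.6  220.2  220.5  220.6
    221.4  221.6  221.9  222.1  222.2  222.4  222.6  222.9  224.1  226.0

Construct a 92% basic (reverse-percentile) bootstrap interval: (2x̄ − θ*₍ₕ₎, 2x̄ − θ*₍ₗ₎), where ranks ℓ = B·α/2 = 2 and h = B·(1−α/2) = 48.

Percentile endpoints at ranks 2 and 48: θ*₍2₎ = 205.2, θ*₍48₎ = 222.9.
Basic interval reflects these around x̄:
  lower = 2 × 218.5 − 222.9 = 214.1
  upper = 2 × 218.5 − 205.2 = 231.8

(214.1, 231.8)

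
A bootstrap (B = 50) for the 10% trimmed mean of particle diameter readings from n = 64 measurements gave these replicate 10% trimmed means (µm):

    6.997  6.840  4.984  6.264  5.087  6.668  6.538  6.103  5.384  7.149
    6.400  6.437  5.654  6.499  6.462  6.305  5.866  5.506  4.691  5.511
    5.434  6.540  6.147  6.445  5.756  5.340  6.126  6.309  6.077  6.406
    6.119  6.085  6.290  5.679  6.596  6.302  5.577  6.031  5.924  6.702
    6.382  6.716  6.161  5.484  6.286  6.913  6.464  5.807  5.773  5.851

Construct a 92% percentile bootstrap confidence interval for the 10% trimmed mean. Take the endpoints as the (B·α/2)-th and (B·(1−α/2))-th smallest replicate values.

(4.984, 6.913)

Sorted replicates: 4.691, 4.984, 5.087, 5.340, 5.384, 5.434, 5.484, 5.506, 5.511, 5.577, 5.654, 5.679, 5.756, 5.773, 5.807, 5.851, 5.866, 5.924, 6.031, 6.077, 6.085, 6.103, 6.119, 6.126, 6.147, 6.161, 6.264, 6.286, 6.290, 6.302, 6.305, 6.309, 6.382, 6.400, 6.406, 6.437, 6.445, 6.462, 6.464, 6.499, 6.538, 6.540, 6.596, 6.668, 6.702, 6.716, 6.840, 6.913, 6.997, 7.149
α = 0.08; lower rank = 50 × 0.040 = 2; upper rank = 50 × 0.960 = 48.
The 2nd smallest replicate is 4.984; the 48th is 6.913.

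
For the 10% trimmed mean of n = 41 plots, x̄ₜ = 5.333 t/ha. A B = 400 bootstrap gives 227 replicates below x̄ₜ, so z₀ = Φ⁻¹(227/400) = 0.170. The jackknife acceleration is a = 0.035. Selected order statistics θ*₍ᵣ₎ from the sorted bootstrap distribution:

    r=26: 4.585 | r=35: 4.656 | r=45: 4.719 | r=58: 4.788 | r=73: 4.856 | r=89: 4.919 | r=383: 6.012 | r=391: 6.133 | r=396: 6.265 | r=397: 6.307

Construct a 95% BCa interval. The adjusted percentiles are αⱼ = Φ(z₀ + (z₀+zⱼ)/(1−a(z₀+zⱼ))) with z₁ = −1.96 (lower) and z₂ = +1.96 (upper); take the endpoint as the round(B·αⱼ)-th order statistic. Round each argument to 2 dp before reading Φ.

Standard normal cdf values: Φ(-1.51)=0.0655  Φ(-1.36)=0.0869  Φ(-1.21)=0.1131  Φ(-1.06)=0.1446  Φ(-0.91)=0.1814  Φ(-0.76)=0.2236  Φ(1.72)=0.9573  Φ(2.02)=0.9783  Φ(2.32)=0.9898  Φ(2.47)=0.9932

Lower: z₀ + z₁ = 0.170 + (-1.960) = -1.790; 1 − a(z₀+z₁) = 1 − (0.035)(-1.790) = 1.0627; argument = 0.170 + (-1.790)/1.0627 = -1.5145 → -1.51.
α₁ = Φ(-1.51) = 0.0655; rank = round(400 × 0.0655) = 26; θ*₍26₎ = 4.585.
Upper: z₀ + z₂ = 2.130; 1 − a(z₀+z₂) = 0.9254; argument = 2.4716 → 2.47; α₂ = 0.9932; rank = 397; θ*₍397₎ = 6.307.

(4.585, 6.307)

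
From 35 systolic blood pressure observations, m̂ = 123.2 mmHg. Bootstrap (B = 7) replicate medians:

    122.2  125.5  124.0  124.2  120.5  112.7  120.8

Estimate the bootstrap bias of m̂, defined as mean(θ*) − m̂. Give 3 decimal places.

mean(θ*) = (122.2 + 125.5 + 124.0 + 124.2 + 120.5 + 112.7 + 120.8) / 7 = 121.4143
bias = 121.4143 − 123.2

bias = −1.786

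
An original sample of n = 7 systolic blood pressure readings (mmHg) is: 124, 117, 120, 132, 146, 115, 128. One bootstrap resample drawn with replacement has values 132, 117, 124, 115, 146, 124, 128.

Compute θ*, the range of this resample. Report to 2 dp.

θ* = 31.00

Range = 146 − 115 = 31.00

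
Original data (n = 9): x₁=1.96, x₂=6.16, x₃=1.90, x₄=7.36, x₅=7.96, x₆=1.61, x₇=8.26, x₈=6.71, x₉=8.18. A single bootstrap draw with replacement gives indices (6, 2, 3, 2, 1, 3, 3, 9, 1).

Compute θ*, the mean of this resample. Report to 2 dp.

θ* = 3.53

Resample values: 1.61, 6.16, 1.90, 6.16, 1.96, 1.90, 1.90, 8.18, 1.96.
Mean = (1.61 + 6.16 + 1.90 + 6.16 + 1.96 + 1.90 + 1.90 + 8.18 + 1.96) / 9 = 31.730 / 9 = 3.53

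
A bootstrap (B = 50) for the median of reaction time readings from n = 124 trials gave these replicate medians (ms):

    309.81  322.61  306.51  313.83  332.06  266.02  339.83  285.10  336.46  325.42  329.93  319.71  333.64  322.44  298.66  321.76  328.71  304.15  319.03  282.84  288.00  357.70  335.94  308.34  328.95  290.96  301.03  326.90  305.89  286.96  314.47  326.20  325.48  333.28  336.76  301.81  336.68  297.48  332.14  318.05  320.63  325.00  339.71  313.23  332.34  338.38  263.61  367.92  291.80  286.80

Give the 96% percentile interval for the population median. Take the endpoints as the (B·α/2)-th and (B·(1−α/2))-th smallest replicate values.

Sorted replicates: 263.61, 266.02, 282.84, 285.10, 286.80, 286.96, 288.00, 290.96, 291.80, 297.48, 298.66, 301.03, 301.81, 304.15, 305.89, 306.51, 308.34, 309.81, 313.23, 313.83, 314.47, 318.05, 319.03, 319.71, 320.63, 321.76, 322.44, 322.61, 325.00, 325.42, 325.48, 326.20, 326.90, 328.71, 328.95, 329.93, 332.06, 332.14, 332.34, 333.28, 333.64, 335.94, 336.46, 336.68, 336.76, 338.38, 339.71, 339.83, 357.70, 367.92
α = 0.04; lower rank = 50 × 0.020 = 1; upper rank = 50 × 0.980 = 49.
The 1st smallest replicate is 263.61; the 49th is 357.70.

(263.61, 357.70)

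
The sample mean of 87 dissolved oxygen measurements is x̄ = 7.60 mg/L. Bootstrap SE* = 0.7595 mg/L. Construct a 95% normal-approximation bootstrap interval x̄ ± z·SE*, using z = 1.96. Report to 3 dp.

(6.111, 9.089)

Margin = 1.96 × 0.7595 = 1.4886
Interval: 7.60 ± 1.4886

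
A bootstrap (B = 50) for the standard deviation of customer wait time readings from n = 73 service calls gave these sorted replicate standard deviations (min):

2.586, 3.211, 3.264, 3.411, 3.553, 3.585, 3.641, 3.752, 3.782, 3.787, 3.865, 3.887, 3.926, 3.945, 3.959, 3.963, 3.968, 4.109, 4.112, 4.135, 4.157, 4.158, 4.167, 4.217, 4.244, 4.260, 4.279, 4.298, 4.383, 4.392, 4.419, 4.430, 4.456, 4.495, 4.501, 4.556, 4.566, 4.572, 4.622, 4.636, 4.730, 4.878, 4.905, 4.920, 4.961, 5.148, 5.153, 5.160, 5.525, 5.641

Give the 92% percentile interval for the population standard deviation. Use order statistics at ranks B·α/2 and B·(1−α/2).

α = 0.08; lower rank = 50 × 0.040 = 2; upper rank = 50 × 0.960 = 48.
The 2nd smallest replicate is 3.211; the 48th is 5.160.

(3.211, 5.160)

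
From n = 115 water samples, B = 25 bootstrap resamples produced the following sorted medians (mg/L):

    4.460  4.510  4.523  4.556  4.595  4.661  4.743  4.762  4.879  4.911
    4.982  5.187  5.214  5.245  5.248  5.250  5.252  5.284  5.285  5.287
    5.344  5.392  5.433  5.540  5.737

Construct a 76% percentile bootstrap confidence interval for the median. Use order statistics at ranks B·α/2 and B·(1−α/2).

(4.523, 5.392)

α = 0.24; lower rank = 25 × 0.120 = 3; upper rank = 25 × 0.880 = 22.
The 3rd smallest replicate is 4.523; the 22nd is 5.392.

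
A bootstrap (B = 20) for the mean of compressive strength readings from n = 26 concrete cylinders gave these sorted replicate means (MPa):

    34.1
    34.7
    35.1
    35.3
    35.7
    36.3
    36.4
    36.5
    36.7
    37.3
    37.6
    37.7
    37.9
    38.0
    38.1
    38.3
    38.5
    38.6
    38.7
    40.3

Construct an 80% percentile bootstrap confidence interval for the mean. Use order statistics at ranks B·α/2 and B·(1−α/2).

α = 0.20; lower rank = 20 × 0.100 = 2; upper rank = 20 × 0.900 = 18.
The 2nd smallest replicate is 34.7; the 18th is 38.6.

(34.7, 38.6)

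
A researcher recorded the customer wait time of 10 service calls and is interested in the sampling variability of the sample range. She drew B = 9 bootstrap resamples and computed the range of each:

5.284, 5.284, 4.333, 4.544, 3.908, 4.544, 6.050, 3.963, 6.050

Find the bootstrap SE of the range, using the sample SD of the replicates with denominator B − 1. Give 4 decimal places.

Bootstrap SE is the standard deviation of the 9 replicate ranges.
Mean of replicates: (5.284 + 5.284 + 4.333 + 4.544 + 3.908 + 4.544 + 6.050 + 3.963 + 6.050) / 9 = 43.96000 / 9 = 4.88444
Sum of squared deviations: (+0.39956)² + (+0.39956)² + (−0.55144)² + (−0.34044)² + (−0.97644)² + (−0.34044)² + (+1.16556)² + (−0.92144)² + (+1.16556)² = 5.37473
Variance = 5.37473 / 8 = 0.67184
SE* = √0.67184

SE* = 0.8197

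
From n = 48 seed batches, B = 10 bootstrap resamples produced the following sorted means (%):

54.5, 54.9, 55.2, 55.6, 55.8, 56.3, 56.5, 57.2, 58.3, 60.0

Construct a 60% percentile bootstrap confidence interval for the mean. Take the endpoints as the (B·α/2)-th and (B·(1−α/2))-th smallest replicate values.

(54.9, 57.2)

α = 0.40; lower rank = 10 × 0.200 = 2; upper rank = 10 × 0.800 = 8.
The 2nd smallest replicate is 54.9; the 8th is 57.2.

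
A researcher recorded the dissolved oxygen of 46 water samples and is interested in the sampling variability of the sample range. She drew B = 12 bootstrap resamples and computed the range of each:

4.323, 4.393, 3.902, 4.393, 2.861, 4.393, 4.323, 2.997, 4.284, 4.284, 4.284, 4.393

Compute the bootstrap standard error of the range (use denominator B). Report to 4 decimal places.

Bootstrap SE is the standard deviation of the 12 replicate ranges.
Mean of replicates: (4.323 + 4.393 + 3.902 + 4.393 + 2.861 + 4.393 + 4.323 + 2.997 + 4.284 + 4.284 + 4.284 + 4.393) / 12 = 48.83000 / 12 = 4.06917
Sum of squared deviations: (+0.25383)² + (+0.32383)² + (−0.16717)² + (+0.32383)² + (−1.20817)² + (+0.32383)² + (+0.25383)² + (−1.07217)² + (+0.21483)² + (+0.21483)² + (+0.21483)² + (+0.32383)² = 3.32395
Variance = 3.32395 / 12 = 0.27700
SE* = √0.27700

SE* = 0.5263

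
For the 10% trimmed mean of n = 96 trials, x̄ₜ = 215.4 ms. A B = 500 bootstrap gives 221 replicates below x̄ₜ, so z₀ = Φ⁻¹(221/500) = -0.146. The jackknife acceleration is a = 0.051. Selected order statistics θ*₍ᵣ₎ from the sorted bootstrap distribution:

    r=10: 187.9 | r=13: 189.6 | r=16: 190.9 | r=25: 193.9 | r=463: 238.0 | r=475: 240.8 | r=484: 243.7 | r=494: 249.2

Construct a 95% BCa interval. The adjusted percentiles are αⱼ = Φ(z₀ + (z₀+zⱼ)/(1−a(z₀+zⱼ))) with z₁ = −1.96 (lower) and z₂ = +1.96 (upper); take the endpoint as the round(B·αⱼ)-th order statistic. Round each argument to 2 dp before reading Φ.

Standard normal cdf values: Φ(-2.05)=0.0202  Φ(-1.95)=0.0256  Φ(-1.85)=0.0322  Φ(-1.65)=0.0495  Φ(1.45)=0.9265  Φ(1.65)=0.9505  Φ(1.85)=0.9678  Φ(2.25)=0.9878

Lower: z₀ + z₁ = -0.146 + (-1.960) = -2.106; 1 − a(z₀+z₁) = 1 − (0.051)(-2.106) = 1.1074; argument = -0.146 + (-2.106)/1.1074 = -2.0477 → -2.05.
α₁ = Φ(-2.05) = 0.0202; rank = round(500 × 0.0202) = 10; θ*₍10₎ = 187.9.
Upper: z₀ + z₂ = 1.814; 1 − a(z₀+z₂) = 0.9075; argument = 1.8529 → 1.85; α₂ = 0.9678; rank = 484; θ*₍484₎ = 243.7.

(187.9, 243.7)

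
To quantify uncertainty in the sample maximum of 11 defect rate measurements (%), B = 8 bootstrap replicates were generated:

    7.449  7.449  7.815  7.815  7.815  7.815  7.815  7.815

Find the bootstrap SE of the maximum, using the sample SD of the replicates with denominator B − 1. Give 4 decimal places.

Bootstrap SE is the standard deviation of the 8 replicate maximums.
Mean of replicates: (7.449 + 7.449 + 7.815 + 7.815 + 7.815 + 7.815 + 7.815 + 7.815) / 8 = 61.78800 / 8 = 7.72350
Sum of squared deviations: (−0.27450)² + (−0.27450)² + (+0.09150)² + (+0.09150)² + (+0.09150)² + (+0.09150)² + (+0.09150)² + (+0.09150)² = 0.20093
Variance = 0.20093 / 7 = 0.02870
SE* = √0.02870

SE* = 0.1694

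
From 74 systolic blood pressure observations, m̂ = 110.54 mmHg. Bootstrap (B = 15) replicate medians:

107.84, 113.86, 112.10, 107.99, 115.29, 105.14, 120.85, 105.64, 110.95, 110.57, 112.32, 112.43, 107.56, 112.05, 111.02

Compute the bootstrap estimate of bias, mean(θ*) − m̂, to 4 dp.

bias = +0.5007

mean(θ*) = (107.84 + 113.86 + 112.10 + 107.99 + 115.29 + 105.14 + 120.85 + 105.64 + 110.95 + 110.57 + 112.32 + 112.43 + 107.56 + 112.05 + 111.02) / 15 = 111.04067
bias = 111.04067 − 110.54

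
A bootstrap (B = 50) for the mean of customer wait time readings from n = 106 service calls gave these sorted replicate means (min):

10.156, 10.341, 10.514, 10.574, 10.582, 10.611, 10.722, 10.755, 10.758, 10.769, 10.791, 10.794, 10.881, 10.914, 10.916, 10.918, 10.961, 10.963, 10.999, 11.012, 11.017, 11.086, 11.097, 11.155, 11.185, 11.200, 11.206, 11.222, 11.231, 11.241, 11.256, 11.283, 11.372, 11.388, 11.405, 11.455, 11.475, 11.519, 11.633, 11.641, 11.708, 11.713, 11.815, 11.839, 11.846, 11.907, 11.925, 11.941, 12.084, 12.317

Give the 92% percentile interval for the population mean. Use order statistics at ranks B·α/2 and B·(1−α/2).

α = 0.08; lower rank = 50 × 0.040 = 2; upper rank = 50 × 0.960 = 48.
The 2nd smallest replicate is 10.341; the 48th is 11.941.

(10.341, 11.941)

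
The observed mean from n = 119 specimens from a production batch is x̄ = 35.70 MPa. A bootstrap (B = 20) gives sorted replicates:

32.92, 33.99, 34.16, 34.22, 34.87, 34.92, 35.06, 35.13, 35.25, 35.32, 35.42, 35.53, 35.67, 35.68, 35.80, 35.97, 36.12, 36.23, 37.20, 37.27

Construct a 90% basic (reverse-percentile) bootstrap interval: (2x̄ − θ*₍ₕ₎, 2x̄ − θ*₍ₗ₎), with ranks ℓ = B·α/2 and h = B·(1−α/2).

Percentile endpoints at ranks 1 and 19: θ*₍1₎ = 32.92, θ*₍19₎ = 37.20.
Basic interval reflects these around x̄:
  lower = 2 × 35.70 − 37.20 = 34.20
  upper = 2 × 35.70 − 32.92 = 38.48

(34.20, 38.48)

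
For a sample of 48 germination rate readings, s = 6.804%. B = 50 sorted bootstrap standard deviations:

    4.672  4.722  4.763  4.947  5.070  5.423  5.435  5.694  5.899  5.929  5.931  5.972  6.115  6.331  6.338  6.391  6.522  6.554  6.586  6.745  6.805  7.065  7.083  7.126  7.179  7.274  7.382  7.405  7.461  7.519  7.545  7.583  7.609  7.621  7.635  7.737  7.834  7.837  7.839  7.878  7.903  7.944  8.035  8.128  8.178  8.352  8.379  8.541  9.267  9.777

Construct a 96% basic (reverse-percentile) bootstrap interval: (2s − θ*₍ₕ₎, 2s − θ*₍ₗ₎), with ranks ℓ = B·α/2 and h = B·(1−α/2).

Percentile endpoints at ranks 1 and 49: θ*₍1₎ = 4.672, θ*₍49₎ = 9.267.
Basic interval reflects these around s:
  lower = 2 × 6.804 − 9.267 = 4.341
  upper = 2 × 6.804 − 4.672 = 8.936

(4.341, 8.936)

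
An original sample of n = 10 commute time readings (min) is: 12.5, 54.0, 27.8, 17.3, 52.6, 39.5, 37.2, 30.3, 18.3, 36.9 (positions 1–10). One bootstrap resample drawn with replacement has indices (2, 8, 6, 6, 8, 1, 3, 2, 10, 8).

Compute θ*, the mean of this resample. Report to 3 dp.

θ* = 35.510

Resample values: 54.0, 30.3, 39.5, 39.5, 30.3, 12.5, 27.8, 54.0, 36.9, 30.3.
Mean = (54.0 + 30.3 + 39.5 + 39.5 + 30.3 + 12.5 + 27.8 + 54.0 + 36.9 + 30.3) / 10 = 355.10 / 10 = 35.510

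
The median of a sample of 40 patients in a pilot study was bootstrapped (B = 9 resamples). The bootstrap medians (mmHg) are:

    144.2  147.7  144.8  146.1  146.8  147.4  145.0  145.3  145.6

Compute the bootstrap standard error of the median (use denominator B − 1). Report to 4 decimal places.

Bootstrap SE is the standard deviation of the 9 replicate medians.
Mean of replicates: (144.2 + 147.7 + 144.8 + 146.1 + 146.8 + 147.4 + 145.0 + 145.3 + 145.6) / 9 = 1312.90000 / 9 = 145.87778
Sum of squared deviations: (−1.67778)² + (+1.82222)² + (−1.07778)² + (+0.22222)² + (+0.92222)² + (+1.52222)² + (−0.87778)² + (−0.57778)² + (−0.27778)² = 11.69556
Variance = 11.69556 / 8 = 1.46194
SE* = √1.46194

SE* = 1.2091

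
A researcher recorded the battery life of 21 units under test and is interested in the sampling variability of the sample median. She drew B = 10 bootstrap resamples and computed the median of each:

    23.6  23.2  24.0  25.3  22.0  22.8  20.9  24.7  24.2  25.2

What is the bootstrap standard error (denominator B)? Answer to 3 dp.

Bootstrap SE is the standard deviation of the 10 replicate medians.
Mean of replicates: (23.6 + 23.2 + 24.0 + 25.3 + 22.0 + 22.8 + 20.9 + 24.7 + 24.2 + 25.2) / 10 = 235.9000 / 10 = 23.5900
Sum of squared deviations: (+0.0100)² + (−0.3900)² + (+0.4100)² + (+1.7100)² + (−1.5900)² + (−0.7900)² + (−2.6900)² + (+1.1100)² + (+0.6100)² + (+1.6100)² = 17.8290
Variance = 17.8290 / 10 = 1.7829
SE* = √1.7829

SE* = 1.335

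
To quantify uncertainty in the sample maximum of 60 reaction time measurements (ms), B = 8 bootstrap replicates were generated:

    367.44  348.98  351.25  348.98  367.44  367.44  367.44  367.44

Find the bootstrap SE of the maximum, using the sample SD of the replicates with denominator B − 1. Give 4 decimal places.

SE* = 9.1891

Bootstrap SE is the standard deviation of the 8 replicate maximums.
Mean of replicates: (367.44 + 348.98 + 351.25 + 348.98 + 367.44 + 367.44 + 367.44 + 367.44) / 8 = 2886.41000 / 8 = 360.80125
Sum of squared deviations: (+6.63875)² + (−11.82125)² + (−9.55125)² + (−11.82125)² + (+6.63875)² + (+6.63875)² + (+6.63875)² + (+6.63875)² = 591.07529
Variance = 591.07529 / 7 = 84.43933
SE* = √84.43933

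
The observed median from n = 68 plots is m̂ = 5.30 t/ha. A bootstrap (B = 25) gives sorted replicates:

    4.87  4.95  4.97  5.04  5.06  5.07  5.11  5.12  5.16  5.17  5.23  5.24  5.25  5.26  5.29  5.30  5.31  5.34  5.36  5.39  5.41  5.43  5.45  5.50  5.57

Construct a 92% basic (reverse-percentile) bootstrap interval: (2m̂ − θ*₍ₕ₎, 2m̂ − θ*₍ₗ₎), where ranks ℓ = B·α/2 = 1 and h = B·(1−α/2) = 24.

(5.10, 5.73)

Percentile endpoints at ranks 1 and 24: θ*₍1₎ = 4.87, θ*₍24₎ = 5.50.
Basic interval reflects these around m̂:
  lower = 2 × 5.30 − 5.50 = 5.10
  upper = 2 × 5.30 − 4.87 = 5.73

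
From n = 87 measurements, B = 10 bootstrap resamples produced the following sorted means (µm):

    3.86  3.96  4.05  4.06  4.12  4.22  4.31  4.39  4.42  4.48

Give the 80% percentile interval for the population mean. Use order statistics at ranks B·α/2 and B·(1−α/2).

(3.86, 4.42)

α = 0.20; lower rank = 10 × 0.100 = 1; upper rank = 10 × 0.900 = 9.
The 1st smallest replicate is 3.86; the 9th is 4.42.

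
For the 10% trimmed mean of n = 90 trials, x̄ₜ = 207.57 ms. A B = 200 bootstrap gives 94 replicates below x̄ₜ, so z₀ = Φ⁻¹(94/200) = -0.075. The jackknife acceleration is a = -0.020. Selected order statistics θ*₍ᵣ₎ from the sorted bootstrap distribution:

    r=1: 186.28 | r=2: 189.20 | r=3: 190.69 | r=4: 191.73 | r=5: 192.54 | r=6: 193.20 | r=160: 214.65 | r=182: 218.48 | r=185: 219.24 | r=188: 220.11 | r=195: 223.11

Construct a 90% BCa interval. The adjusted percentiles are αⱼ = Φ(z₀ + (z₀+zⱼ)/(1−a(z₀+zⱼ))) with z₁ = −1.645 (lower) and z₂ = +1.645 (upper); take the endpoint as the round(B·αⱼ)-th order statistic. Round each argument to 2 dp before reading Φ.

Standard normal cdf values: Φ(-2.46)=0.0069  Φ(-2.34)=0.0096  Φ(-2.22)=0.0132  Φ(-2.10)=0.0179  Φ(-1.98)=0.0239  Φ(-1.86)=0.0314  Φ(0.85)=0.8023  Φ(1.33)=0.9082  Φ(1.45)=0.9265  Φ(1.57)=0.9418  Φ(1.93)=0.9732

(193.20, 219.24)

Lower: z₀ + z₁ = -0.075 + (-1.645) = -1.720; 1 − a(z₀+z₁) = 1 − (-0.020)(-1.720) = 0.9656; argument = -0.075 + (-1.720)/0.9656 = -1.8563 → -1.86.
α₁ = Φ(-1.86) = 0.0314; rank = round(200 × 0.0314) = 6; θ*₍6₎ = 193.20.
Upper: z₀ + z₂ = 1.570; 1 − a(z₀+z₂) = 1.0314; argument = 1.4472 → 1.45; α₂ = 0.9265; rank = 185; θ*₍185₎ = 219.24.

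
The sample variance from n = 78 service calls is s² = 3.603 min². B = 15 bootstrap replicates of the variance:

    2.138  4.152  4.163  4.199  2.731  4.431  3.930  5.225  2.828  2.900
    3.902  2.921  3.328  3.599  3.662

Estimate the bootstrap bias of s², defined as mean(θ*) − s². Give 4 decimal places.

bias = +0.0043

mean(θ*) = (2.138 + 4.152 + 4.163 + 4.199 + 2.731 + 4.431 + 3.930 + 5.225 + 2.828 + 2.900 + 3.902 + 2.921 + 3.328 + 3.599 + 3.662) / 15 = 3.60727
bias = 3.60727 − 3.603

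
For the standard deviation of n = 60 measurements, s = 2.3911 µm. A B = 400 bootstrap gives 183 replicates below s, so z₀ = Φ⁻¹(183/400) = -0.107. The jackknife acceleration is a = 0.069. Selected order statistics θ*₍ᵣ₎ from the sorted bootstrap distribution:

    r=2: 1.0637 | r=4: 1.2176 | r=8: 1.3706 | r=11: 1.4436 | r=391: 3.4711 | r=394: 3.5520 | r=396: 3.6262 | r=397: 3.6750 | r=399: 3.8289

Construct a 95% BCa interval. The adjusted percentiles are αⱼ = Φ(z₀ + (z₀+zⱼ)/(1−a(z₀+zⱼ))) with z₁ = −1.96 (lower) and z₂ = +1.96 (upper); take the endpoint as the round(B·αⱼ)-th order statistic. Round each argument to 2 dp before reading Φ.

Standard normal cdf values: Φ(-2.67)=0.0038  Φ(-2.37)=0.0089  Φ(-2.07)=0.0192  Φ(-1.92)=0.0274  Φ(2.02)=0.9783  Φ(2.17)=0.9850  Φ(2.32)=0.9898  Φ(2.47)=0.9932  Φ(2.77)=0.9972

(1.4436, 3.4711)

Lower: z₀ + z₁ = -0.107 + (-1.960) = -2.067; 1 − a(z₀+z₁) = 1 − (0.069)(-2.067) = 1.1426; argument = -0.107 + (-2.067)/1.1426 = -1.9160 → -1.92.
α₁ = Φ(-1.92) = 0.0274; rank = round(400 × 0.0274) = 11; θ*₍11₎ = 1.4436.
Upper: z₀ + z₂ = 1.853; 1 − a(z₀+z₂) = 0.8721; argument = 2.0177 → 2.02; α₂ = 0.9783; rank = 391; θ*₍391₎ = 3.4711.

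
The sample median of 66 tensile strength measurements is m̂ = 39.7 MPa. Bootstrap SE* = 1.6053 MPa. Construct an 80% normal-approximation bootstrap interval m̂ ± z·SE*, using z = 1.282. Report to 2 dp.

(37.64, 41.76)

Margin = 1.282 × 1.6053 = 2.058
Interval: 39.7 ± 2.058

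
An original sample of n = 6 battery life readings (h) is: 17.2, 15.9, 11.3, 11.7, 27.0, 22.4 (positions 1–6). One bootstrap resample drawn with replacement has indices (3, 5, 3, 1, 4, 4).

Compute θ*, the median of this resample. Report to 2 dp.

θ* = 11.70

Resample values: 11.3, 27.0, 11.3, 17.2, 11.7, 11.7.
Sorted: 11.3, 11.3, 11.7, 11.7, 17.2, 27.0
Median = average of the two middle values = 11.70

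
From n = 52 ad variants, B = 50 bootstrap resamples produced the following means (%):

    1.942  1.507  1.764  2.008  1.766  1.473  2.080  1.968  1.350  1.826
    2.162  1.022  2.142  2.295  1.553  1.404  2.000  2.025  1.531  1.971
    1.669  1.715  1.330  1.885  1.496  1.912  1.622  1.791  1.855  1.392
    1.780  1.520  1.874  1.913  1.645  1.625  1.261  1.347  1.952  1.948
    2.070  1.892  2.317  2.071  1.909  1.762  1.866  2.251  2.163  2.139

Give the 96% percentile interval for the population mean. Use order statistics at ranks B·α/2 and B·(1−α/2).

(1.022, 2.295)

Sorted replicates: 1.022, 1.261, 1.330, 1.347, 1.350, 1.392, 1.404, 1.473, 1.496, 1.507, 1.520, 1.531, 1.553, 1.622, 1.625, 1.645, 1.669, 1.715, 1.762, 1.764, 1.766, 1.780, 1.791, 1.826, 1.855, 1.866, 1.874, 1.885, 1.892, 1.909, 1.912, 1.913, 1.942, 1.948, 1.952, 1.968, 1.971, 2.000, 2.008, 2.025, 2.070, 2.071, 2.080, 2.139, 2.142, 2.162, 2.163, 2.251, 2.295, 2.317
α = 0.04; lower rank = 50 × 0.020 = 1; upper rank = 50 × 0.980 = 49.
The 1st smallest replicate is 1.022; the 49th is 2.295.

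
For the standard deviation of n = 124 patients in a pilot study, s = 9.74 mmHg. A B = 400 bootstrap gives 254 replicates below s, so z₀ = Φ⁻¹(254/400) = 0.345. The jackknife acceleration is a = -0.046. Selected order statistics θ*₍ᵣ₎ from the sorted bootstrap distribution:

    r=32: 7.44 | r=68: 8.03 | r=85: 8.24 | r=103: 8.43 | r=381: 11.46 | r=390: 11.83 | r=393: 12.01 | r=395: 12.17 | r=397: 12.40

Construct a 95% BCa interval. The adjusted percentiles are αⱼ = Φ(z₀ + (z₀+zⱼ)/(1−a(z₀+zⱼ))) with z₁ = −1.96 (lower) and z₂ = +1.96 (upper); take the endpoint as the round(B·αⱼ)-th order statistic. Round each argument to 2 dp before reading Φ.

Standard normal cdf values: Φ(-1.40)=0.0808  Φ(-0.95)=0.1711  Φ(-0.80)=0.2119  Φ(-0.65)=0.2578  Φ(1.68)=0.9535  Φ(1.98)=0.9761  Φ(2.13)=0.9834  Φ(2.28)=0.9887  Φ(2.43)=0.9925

Lower: z₀ + z₁ = 0.345 + (-1.960) = -1.615; 1 − a(z₀+z₁) = 1 − (-0.046)(-1.615) = 0.9257; argument = 0.345 + (-1.615)/0.9257 = -1.3996 → -1.40.
α₁ = Φ(-1.40) = 0.0808; rank = round(400 × 0.0808) = 32; θ*₍32₎ = 7.44.
Upper: z₀ + z₂ = 2.305; 1 − a(z₀+z₂) = 1.1060; argument = 2.4290 → 2.43; α₂ = 0.9925; rank = 397; θ*₍397₎ = 12.40.

(7.44, 12.40)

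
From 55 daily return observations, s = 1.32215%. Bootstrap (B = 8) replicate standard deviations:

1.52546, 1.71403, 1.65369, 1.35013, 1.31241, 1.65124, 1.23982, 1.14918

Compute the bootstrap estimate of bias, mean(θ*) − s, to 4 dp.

bias = +0.1273

mean(θ*) = (1.52546 + 1.71403 + 1.65369 + 1.35013 + 1.31241 + 1.65124 + 1.23982 + 1.14918) / 8 = 1.44949
bias = 1.44949 − 1.32215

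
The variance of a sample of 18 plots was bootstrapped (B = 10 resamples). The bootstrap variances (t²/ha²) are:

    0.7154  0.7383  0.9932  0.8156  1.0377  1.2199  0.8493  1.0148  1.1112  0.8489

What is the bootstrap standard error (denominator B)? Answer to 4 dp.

SE* = 0.1576

Bootstrap SE is the standard deviation of the 10 replicate variances.
Mean of replicates: (0.7154 + 0.7383 + 0.9932 + 0.8156 + 1.0377 + 1.2199 + 0.8493 + 1.0148 + 1.1112 + 0.8489) / 10 = 9.34430 / 10 = 0.93443
Sum of squared deviations: (−0.21903)² + (−0.19613)² + (+0.05877)² + (−0.11883)² + (+0.10327)² + (+0.28547)² + (−0.08513)² + (+0.08037)² + (+0.17677)² + (−0.08553)² = 0.24844
Variance = 0.24844 / 10 = 0.02484
SE* = √0.02484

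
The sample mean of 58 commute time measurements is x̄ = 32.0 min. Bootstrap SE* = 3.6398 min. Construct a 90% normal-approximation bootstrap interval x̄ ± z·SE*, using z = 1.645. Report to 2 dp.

Margin = 1.645 × 3.6398 = 5.987
Interval: 32.0 ± 5.987

(26.01, 37.99)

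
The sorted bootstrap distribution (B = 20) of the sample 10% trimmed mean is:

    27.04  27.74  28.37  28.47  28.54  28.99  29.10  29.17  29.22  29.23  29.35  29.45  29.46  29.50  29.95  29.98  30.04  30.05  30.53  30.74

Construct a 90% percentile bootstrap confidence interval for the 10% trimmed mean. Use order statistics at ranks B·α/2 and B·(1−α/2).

(27.04, 30.53)

α = 0.10; lower rank = 20 × 0.050 = 1; upper rank = 20 × 0.950 = 19.
The 1st smallest replicate is 27.04; the 19th is 30.53.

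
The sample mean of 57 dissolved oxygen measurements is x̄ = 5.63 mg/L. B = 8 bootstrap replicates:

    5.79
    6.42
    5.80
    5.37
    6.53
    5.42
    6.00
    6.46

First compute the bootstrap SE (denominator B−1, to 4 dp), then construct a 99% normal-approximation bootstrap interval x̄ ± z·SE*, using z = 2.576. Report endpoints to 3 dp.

(4.445, 6.815)

Mean of replicates = 5.9737; sum of squared deviations = 1.4808; SE* = √(1.4808/7) = 0.4599
Margin = 2.576 × 0.4599 = 1.1847
Interval: 5.63 ± 1.1847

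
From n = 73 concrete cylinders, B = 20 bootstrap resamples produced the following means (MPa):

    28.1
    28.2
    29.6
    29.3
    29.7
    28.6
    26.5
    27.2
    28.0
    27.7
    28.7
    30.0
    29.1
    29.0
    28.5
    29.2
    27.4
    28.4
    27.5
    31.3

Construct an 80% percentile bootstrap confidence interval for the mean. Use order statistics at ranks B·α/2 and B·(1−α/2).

Sorted replicates: 26.5, 27.2, 27.4, 27.5, 27.7, 28.0, 28.1, 28.2, 28.4, 28.5, 28.6, 28.7, 29.0, 29.1, 29.2, 29.3, 29.6, 29.7, 30.0, 31.3
α = 0.20; lower rank = 20 × 0.100 = 2; upper rank = 20 × 0.900 = 18.
The 2nd smallest replicate is 27.2; the 18th is 29.7.

(27.2, 29.7)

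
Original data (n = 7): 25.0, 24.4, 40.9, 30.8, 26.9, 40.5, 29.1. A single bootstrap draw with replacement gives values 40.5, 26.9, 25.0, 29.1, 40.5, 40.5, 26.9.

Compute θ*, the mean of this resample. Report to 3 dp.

Mean = (40.5 + 26.9 + 25.0 + 29.1 + 40.5 + 40.5 + 26.9) / 7 = 229.40 / 7 = 32.771

θ* = 32.771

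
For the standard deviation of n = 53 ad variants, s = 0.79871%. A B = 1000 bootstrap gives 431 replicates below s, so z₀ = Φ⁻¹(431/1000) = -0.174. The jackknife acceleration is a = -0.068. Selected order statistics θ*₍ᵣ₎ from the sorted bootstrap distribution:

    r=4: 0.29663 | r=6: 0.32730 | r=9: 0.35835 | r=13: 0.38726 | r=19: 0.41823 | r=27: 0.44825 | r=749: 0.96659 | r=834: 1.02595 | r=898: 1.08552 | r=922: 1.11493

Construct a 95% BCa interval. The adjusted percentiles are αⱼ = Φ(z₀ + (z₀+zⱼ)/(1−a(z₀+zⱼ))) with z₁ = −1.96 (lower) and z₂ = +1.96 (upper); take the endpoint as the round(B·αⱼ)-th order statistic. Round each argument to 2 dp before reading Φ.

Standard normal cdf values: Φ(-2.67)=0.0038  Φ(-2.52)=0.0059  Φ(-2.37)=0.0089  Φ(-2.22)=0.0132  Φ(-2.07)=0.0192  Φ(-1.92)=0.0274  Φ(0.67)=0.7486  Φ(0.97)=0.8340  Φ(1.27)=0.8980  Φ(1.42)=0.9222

Lower: z₀ + z₁ = -0.174 + (-1.960) = -2.134; 1 − a(z₀+z₁) = 1 − (-0.068)(-2.134) = 0.8549; argument = -0.174 + (-2.134)/0.8549 = -2.6702 → -2.67.
α₁ = Φ(-2.67) = 0.0038; rank = round(1000 × 0.0038) = 4; θ*₍4₎ = 0.29663.
Upper: z₀ + z₂ = 1.786; 1 − a(z₀+z₂) = 1.1214; argument = 1.4186 → 1.42; α₂ = 0.9222; rank = 922; θ*₍922₎ = 1.11493.

(0.29663, 1.11493)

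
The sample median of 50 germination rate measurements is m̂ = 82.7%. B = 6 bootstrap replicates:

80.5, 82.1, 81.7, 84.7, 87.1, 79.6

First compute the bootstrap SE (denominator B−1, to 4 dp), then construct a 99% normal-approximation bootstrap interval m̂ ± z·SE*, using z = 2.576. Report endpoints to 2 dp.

(75.49, 89.91)

Mean of replicates = 82.6167; sum of squared deviations = 39.1283; SE* = √(39.1283/5) = 2.7974
Margin = 2.576 × 2.7974 = 7.206
Interval: 82.7 ± 7.206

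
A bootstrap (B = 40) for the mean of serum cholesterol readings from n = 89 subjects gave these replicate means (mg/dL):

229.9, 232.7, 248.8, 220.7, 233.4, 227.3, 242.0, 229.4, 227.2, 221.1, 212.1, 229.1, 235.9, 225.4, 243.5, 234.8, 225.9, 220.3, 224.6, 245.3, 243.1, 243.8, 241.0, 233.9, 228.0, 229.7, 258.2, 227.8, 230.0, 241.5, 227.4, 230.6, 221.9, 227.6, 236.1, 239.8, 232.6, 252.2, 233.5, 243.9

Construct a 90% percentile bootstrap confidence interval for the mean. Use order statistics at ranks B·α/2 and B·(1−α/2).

Sorted replicates: 212.1, 220.3, 220.7, 221.1, 221.9, 224.6, 225.4, 225.9, 227.2, 227.3, 227.4, 227.6, 227.8, 228.0, 229.1, 229.4, 229.7, 229.9, 230.0, 230.6, 232.6, 232.7, 233.4, 233.5, 233.9, 234.8, 235.9, 236.1, 239.8, 241.0, 241.5, 242.0, 243.1, 243.5, 243.8, 243.9, 245.3, 248.8, 252.2, 258.2
α = 0.10; lower rank = 40 × 0.050 = 2; upper rank = 40 × 0.950 = 38.
The 2nd smallest replicate is 220.3; the 38th is 248.8.

(220.3, 248.8)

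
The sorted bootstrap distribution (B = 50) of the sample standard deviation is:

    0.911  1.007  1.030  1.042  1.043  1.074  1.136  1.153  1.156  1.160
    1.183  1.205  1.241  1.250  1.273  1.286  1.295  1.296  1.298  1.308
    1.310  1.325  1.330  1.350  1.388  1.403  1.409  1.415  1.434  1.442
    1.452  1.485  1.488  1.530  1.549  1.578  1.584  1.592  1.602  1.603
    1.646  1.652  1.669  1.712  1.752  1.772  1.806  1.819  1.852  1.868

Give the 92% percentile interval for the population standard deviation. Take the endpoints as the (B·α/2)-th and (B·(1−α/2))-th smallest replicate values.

(1.007, 1.819)

α = 0.08; lower rank = 50 × 0.040 = 2; upper rank = 50 × 0.960 = 48.
The 2nd smallest replicate is 1.007; the 48th is 1.819.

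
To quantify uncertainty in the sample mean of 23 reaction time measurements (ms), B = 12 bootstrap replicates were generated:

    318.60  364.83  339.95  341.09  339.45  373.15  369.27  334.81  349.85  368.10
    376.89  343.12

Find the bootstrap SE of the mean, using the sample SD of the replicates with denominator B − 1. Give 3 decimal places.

Bootstrap SE is the standard deviation of the 12 replicate means.
Mean of replicates: (318.60 + 364.83 + 339.95 + 341.09 + 339.45 + 373.15 + 369.27 + 334.81 + 349.85 + 368.10 + 376.89 + 343.12) / 12 = 4219.1100 / 12 = 351.5925
Sum of squared deviations: (−32.9925)² + (+13.2375)² + (−11.6425)² + (−10.5025)² + (−12.1425)² + (+21.5575)² + (+17.6775)² + (−16.7825)² + (−1.7425)² + (+16.5075)² + (+25.2975)² + (−8.4725)² = 3703.1798
Variance = 3703.1798 / 11 = 336.6527
SE* = √336.6527

SE* = 18.348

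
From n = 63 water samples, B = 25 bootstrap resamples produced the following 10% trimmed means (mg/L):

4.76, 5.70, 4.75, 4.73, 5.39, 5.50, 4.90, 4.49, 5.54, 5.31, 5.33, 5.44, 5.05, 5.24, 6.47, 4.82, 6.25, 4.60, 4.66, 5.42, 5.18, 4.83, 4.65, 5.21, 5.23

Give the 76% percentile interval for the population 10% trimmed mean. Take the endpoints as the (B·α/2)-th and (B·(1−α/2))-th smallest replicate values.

(4.65, 5.54)

Sorted replicates: 4.49, 4.60, 4.65, 4.66, 4.73, 4.75, 4.76, 4.82, 4.83, 4.90, 5.05, 5.18, 5.21, 5.23, 5.24, 5.31, 5.33, 5.39, 5.42, 5.44, 5.50, 5.54, 5.70, 6.25, 6.47
α = 0.24; lower rank = 25 × 0.120 = 3; upper rank = 25 × 0.880 = 22.
The 3rd smallest replicate is 4.65; the 22nd is 5.54.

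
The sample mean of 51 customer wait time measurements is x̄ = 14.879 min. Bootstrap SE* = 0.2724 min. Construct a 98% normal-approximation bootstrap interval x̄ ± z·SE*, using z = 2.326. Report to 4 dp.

Margin = 2.326 × 0.2724 = 0.63360
Interval: 14.879 ± 0.63360

(14.2454, 15.5126)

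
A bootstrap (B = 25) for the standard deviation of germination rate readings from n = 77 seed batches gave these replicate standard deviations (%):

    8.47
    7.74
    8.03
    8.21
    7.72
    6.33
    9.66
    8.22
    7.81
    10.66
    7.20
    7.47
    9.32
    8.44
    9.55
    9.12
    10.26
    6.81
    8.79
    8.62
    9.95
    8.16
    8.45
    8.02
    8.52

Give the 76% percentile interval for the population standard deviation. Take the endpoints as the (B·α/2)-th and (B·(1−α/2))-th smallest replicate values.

(7.20, 9.66)

Sorted replicates: 6.33, 6.81, 7.20, 7.47, 7.72, 7.74, 7.81, 8.02, 8.03, 8.16, 8.21, 8.22, 8.44, 8.45, 8.47, 8.52, 8.62, 8.79, 9.12, 9.32, 9.55, 9.66, 9.95, 10.26, 10.66
α = 0.24; lower rank = 25 × 0.120 = 3; upper rank = 25 × 0.880 = 22.
The 3rd smallest replicate is 7.20; the 22nd is 9.66.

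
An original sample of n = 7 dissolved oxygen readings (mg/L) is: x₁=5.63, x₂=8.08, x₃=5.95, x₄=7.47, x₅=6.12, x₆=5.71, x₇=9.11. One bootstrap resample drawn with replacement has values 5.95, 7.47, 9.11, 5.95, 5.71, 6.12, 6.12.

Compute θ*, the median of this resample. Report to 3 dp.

Sorted: 5.71, 5.95, 5.95, 6.12, 6.12, 7.47, 9.11
Median = middle value = 6.120

θ* = 6.120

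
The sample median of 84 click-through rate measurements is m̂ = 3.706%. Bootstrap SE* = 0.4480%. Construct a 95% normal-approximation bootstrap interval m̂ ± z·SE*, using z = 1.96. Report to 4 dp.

Margin = 1.96 × 0.4480 = 0.87808
Interval: 3.706 ± 0.87808

(2.8279, 4.5841)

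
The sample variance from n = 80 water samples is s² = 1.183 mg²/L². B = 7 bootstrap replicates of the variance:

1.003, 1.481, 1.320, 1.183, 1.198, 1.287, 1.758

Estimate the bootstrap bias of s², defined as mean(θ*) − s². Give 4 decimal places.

bias = +0.1356

mean(θ*) = (1.003 + 1.481 + 1.320 + 1.183 + 1.198 + 1.287 + 1.758) / 7 = 1.31857
bias = 1.31857 − 1.183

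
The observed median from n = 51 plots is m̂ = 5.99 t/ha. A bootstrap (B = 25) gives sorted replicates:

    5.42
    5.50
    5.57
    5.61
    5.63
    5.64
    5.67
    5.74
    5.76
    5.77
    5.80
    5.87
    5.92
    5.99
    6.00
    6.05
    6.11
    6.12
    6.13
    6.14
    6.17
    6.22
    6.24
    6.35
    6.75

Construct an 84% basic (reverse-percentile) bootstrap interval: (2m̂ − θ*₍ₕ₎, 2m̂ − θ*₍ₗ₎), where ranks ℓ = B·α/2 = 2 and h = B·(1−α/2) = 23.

Percentile endpoints at ranks 2 and 23: θ*₍2₎ = 5.50, θ*₍23₎ = 6.24.
Basic interval reflects these around m̂:
  lower = 2 × 5.99 − 6.24 = 5.74
  upper = 2 × 5.99 − 5.50 = 6.48

(5.74, 6.48)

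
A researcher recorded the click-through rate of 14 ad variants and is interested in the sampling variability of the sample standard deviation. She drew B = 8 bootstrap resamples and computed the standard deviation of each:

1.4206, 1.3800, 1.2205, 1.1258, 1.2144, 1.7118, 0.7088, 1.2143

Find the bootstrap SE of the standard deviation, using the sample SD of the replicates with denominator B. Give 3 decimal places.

Bootstrap SE is the standard deviation of the 8 replicate standard deviations.
Mean of replicates: (1.4206 + 1.3800 + 1.2205 + 1.1258 + 1.2144 + 1.7118 + 0.7088 + 1.2143) / 8 = 9.99620 / 8 = 1.24952
Sum of squared deviations: (+0.17108)² + (+0.13047)² + (−0.02903)² + (−0.12373)² + (−0.03513)² + (+0.46227)² + (−0.54073)² + (−0.03523)² = 0.57100
Variance = 0.57100 / 8 = 0.07137
SE* = √0.07137

SE* = 0.267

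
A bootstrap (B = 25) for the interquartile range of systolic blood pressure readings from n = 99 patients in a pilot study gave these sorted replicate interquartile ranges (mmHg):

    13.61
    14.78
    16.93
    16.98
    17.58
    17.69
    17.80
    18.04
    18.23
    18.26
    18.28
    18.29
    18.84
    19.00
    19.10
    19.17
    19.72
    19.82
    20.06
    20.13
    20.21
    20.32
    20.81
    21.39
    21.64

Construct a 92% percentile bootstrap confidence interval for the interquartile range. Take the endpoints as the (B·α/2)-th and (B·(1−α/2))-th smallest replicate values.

(13.61, 21.39)

α = 0.08; lower rank = 25 × 0.040 = 1; upper rank = 25 × 0.960 = 24.
The 1st smallest replicate is 13.61; the 24th is 21.39.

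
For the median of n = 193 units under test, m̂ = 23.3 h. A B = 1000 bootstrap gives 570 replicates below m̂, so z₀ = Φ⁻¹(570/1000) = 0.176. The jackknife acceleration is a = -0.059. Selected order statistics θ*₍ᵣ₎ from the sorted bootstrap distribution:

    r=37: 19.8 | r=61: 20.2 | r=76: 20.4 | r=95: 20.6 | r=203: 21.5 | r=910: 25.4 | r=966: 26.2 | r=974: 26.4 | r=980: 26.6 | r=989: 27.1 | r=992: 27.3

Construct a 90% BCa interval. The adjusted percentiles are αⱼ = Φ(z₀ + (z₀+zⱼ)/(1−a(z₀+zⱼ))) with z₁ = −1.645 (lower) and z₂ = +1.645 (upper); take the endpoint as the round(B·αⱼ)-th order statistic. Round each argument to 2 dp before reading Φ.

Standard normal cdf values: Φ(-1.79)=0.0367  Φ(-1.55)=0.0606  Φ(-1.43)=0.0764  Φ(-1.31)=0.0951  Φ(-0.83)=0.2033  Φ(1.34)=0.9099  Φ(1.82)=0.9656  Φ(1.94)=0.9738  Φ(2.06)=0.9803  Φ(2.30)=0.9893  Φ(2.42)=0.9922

(20.4, 26.2)

Lower: z₀ + z₁ = 0.176 + (-1.645) = -1.469; 1 − a(z₀+z₁) = 1 − (-0.059)(-1.469) = 0.9133; argument = 0.176 + (-1.469)/0.9133 = -1.4324 → -1.43.
α₁ = Φ(-1.43) = 0.0764; rank = round(1000 × 0.0764) = 76; θ*₍76₎ = 20.4.
Upper: z₀ + z₂ = 1.821; 1 − a(z₀+z₂) = 1.1074; argument = 1.8203 → 1.82; α₂ = 0.9656; rank = 966; θ*₍966₎ = 26.2.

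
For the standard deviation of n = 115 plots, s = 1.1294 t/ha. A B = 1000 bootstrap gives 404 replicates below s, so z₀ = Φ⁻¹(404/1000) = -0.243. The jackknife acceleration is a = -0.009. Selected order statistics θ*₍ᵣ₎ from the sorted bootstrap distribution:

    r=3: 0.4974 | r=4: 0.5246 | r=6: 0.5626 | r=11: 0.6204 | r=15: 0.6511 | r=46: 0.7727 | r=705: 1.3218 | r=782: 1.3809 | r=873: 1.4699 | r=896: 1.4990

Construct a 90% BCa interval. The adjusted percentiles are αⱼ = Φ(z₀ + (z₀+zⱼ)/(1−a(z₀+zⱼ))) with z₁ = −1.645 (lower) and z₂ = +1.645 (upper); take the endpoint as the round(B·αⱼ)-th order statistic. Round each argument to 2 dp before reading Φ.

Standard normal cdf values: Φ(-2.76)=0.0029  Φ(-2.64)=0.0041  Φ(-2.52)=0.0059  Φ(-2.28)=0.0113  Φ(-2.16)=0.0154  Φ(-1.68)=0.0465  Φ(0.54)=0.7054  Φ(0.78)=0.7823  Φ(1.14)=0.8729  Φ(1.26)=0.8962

Lower: z₀ + z₁ = -0.243 + (-1.645) = -1.888; 1 − a(z₀+z₁) = 1 − (-0.009)(-1.888) = 0.9830; argument = -0.243 + (-1.888)/0.9830 = -2.1636 → -2.16.
α₁ = Φ(-2.16) = 0.0154; rank = round(1000 × 0.0154) = 15; θ*₍15₎ = 0.6511.
Upper: z₀ + z₂ = 1.402; 1 − a(z₀+z₂) = 1.0126; argument = 1.1415 → 1.14; α₂ = 0.8729; rank = 873; θ*₍873₎ = 1.4699.

(0.6511, 1.4699)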